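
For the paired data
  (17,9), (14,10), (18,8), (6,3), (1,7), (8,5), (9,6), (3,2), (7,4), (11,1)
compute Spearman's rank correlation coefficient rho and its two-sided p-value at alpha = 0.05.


Step 1: Rank x and y separately (midranks; no ties here).
rank(x): 17->9, 14->8, 18->10, 6->3, 1->1, 8->5, 9->6, 3->2, 7->4, 11->7
rank(y): 9->9, 10->10, 8->8, 3->3, 7->7, 5->5, 6->6, 2->2, 4->4, 1->1
Step 2: d_i = R_x(i) - R_y(i); compute d_i^2.
  (9-9)^2=0, (8-10)^2=4, (10-8)^2=4, (3-3)^2=0, (1-7)^2=36, (5-5)^2=0, (6-6)^2=0, (2-2)^2=0, (4-4)^2=0, (7-1)^2=36
sum(d^2) = 80.
Step 3: rho = 1 - 6*80 / (10*(10^2 - 1)) = 1 - 480/990 = 0.515152.
Step 4: Under H0, t = rho * sqrt((n-2)/(1-rho^2)) = 1.7000 ~ t(8).
Step 5: Two-sided p-value from the t-distribution with 8 df = 0.127553.
Step 6: alpha = 0.05. fail to reject H0.

rho = 0.5152, p = 0.127553, fail to reject H0 at alpha = 0.05.


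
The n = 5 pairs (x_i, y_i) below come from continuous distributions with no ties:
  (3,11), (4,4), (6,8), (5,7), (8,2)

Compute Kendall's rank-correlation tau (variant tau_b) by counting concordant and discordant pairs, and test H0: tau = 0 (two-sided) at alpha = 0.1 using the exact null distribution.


Step 1: Enumerate the 10 unordered pairs (i,j) with i<j and classify each by sign(x_j-x_i) * sign(y_j-y_i).
  (1,2):dx=+1,dy=-7->D; (1,3):dx=+3,dy=-3->D; (1,4):dx=+2,dy=-4->D; (1,5):dx=+5,dy=-9->D
  (2,3):dx=+2,dy=+4->C; (2,4):dx=+1,dy=+3->C; (2,5):dx=+4,dy=-2->D; (3,4):dx=-1,dy=-1->C
  (3,5):dx=+2,dy=-6->D; (4,5):dx=+3,dy=-5->D
Step 2: C = 3, D = 7, total pairs = 10.
Step 3: tau = (C - D)/(n(n-1)/2) = (3 - 7)/10 = -0.400000.
Step 4: Exact two-sided p-value (enumerate n! = 120 permutations of y under H0): p = 0.483333.
Step 5: alpha = 0.1. fail to reject H0.

tau_b = -0.4000 (C=3, D=7), p = 0.483333, fail to reject H0.


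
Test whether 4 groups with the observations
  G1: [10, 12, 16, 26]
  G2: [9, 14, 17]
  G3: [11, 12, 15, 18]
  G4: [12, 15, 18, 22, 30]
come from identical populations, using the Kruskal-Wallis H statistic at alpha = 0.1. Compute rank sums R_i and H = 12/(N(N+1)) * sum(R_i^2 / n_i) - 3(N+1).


Step 1: Combine all N = 16 observations and assign midranks.
sorted (value, group, rank): (9,G2,1), (10,G1,2), (11,G3,3), (12,G1,5), (12,G3,5), (12,G4,5), (14,G2,7), (15,G3,8.5), (15,G4,8.5), (16,G1,10), (17,G2,11), (18,G3,12.5), (18,G4,12.5), (22,G4,14), (26,G1,15), (30,G4,16)
Step 2: Sum ranks within each group.
R_1 = 32 (n_1 = 4)
R_2 = 19 (n_2 = 3)
R_3 = 29 (n_3 = 4)
R_4 = 56 (n_4 = 5)
Step 3: H = 12/(N(N+1)) * sum(R_i^2/n_i) - 3(N+1)
     = 12/(16*17) * (32^2/4 + 19^2/3 + 29^2/4 + 56^2/5) - 3*17
     = 0.044118 * 1213.78 - 51
     = 2.549265.
Step 4: Ties present; correction factor C = 1 - 36/(16^3 - 16) = 0.991176. Corrected H = 2.549265 / 0.991176 = 2.571958.
Step 5: Under H0, H ~ chi^2(3); p-value = 0.462427.
Step 6: alpha = 0.1. fail to reject H0.

H = 2.5720, df = 3, p = 0.462427, fail to reject H0.


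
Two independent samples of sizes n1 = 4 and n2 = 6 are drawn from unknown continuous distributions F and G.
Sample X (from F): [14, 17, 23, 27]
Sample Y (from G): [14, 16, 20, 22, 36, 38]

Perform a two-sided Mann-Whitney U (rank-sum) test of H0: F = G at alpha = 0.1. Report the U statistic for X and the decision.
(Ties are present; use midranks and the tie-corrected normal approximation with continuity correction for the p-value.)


Step 1: Combine and sort all 10 observations; assign midranks.
sorted (value, group): (14,X), (14,Y), (16,Y), (17,X), (20,Y), (22,Y), (23,X), (27,X), (36,Y), (38,Y)
ranks: 14->1.5, 14->1.5, 16->3, 17->4, 20->5, 22->6, 23->7, 27->8, 36->9, 38->10
Step 2: Rank sum for X: R1 = 1.5 + 4 + 7 + 8 = 20.5.
Step 3: U_X = R1 - n1(n1+1)/2 = 20.5 - 4*5/2 = 20.5 - 10 = 10.5.
       U_Y = n1*n2 - U_X = 24 - 10.5 = 13.5.
Step 4: Ties are present, so use the tie-corrected normal approximation (with continuity correction) for the p-value.
Step 5: p-value = 0.830664; compare to alpha = 0.1. fail to reject H0.

U_X = 10.5, p = 0.830664, fail to reject H0 at alpha = 0.1.


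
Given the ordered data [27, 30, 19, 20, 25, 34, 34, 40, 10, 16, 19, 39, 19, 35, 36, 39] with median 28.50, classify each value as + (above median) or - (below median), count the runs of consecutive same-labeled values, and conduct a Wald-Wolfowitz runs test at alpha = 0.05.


Step 1: Compute median = 28.50; label A = above, B = below.
Labels in order: BABBBAAABBBABAAA  (n_A = 8, n_B = 8)
Step 2: Count runs R = 8.
Step 3: Under H0 (random ordering), E[R] = 2*n_A*n_B/(n_A+n_B) + 1 = 2*8*8/16 + 1 = 9.0000.
        Var[R] = 2*n_A*n_B*(2*n_A*n_B - n_A - n_B) / ((n_A+n_B)^2 * (n_A+n_B-1)) = 14336/3840 = 3.7333.
        SD[R] = 1.9322.
Step 4: Continuity-corrected z = (R + 0.5 - E[R]) / SD[R] = (8 + 0.5 - 9.0000) / 1.9322 = -0.2588.
Step 5: Two-sided p-value via normal approximation = 2*(1 - Phi(|z|)) = 0.795809.
Step 6: alpha = 0.05. fail to reject H0.

R = 8, z = -0.2588, p = 0.795809, fail to reject H0.


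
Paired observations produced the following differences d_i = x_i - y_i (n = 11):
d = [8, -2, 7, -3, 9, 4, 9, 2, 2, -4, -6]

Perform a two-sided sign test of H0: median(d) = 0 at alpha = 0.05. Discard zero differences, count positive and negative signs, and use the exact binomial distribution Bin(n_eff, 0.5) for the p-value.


Step 1: Discard zero differences. Original n = 11; n_eff = number of nonzero differences = 11.
Nonzero differences (with sign): +8, -2, +7, -3, +9, +4, +9, +2, +2, -4, -6
Step 2: Count signs: positive = 7, negative = 4.
Step 3: Under H0: P(positive) = 0.5, so the number of positives S ~ Bin(11, 0.5).
Step 4: Two-sided exact p-value = sum of Bin(11,0.5) probabilities at or below the observed probability = 0.548828.
Step 5: alpha = 0.05. fail to reject H0.

n_eff = 11, pos = 7, neg = 4, p = 0.548828, fail to reject H0.


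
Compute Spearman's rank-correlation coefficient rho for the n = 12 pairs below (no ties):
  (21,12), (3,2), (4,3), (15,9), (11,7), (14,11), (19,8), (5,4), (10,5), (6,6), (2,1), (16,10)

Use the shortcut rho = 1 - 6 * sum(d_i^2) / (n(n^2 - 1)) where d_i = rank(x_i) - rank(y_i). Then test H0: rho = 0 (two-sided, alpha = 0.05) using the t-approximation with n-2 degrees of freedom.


Step 1: Rank x and y separately (midranks; no ties here).
rank(x): 21->12, 3->2, 4->3, 15->9, 11->7, 14->8, 19->11, 5->4, 10->6, 6->5, 2->1, 16->10
rank(y): 12->12, 2->2, 3->3, 9->9, 7->7, 11->11, 8->8, 4->4, 5->5, 6->6, 1->1, 10->10
Step 2: d_i = R_x(i) - R_y(i); compute d_i^2.
  (12-12)^2=0, (2-2)^2=0, (3-3)^2=0, (9-9)^2=0, (7-7)^2=0, (8-11)^2=9, (11-8)^2=9, (4-4)^2=0, (6-5)^2=1, (5-6)^2=1, (1-1)^2=0, (10-10)^2=0
sum(d^2) = 20.
Step 3: rho = 1 - 6*20 / (12*(12^2 - 1)) = 1 - 120/1716 = 0.930070.
Step 4: Under H0, t = rho * sqrt((n-2)/(1-rho^2)) = 8.0057 ~ t(10).
Step 5: Two-sided p-value from the t-distribution with 10 df = 0.000012.
Step 6: alpha = 0.05. reject H0.

rho = 0.9301, p = 0.000012, reject H0 at alpha = 0.05.


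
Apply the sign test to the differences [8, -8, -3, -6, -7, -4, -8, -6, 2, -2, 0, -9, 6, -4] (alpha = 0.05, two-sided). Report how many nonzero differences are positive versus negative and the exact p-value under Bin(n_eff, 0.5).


Step 1: Discard zero differences. Original n = 14; n_eff = number of nonzero differences = 13.
Nonzero differences (with sign): +8, -8, -3, -6, -7, -4, -8, -6, +2, -2, -9, +6, -4
Step 2: Count signs: positive = 3, negative = 10.
Step 3: Under H0: P(positive) = 0.5, so the number of positives S ~ Bin(13, 0.5).
Step 4: Two-sided exact p-value = sum of Bin(13,0.5) probabilities at or below the observed probability = 0.092285.
Step 5: alpha = 0.05. fail to reject H0.

n_eff = 13, pos = 3, neg = 10, p = 0.092285, fail to reject H0.


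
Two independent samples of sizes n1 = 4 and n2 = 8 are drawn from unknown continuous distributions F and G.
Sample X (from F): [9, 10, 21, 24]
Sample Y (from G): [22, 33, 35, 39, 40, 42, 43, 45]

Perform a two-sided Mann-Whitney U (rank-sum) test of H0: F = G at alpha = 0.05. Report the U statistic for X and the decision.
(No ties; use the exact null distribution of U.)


Step 1: Combine and sort all 12 observations; assign midranks.
sorted (value, group): (9,X), (10,X), (21,X), (22,Y), (24,X), (33,Y), (35,Y), (39,Y), (40,Y), (42,Y), (43,Y), (45,Y)
ranks: 9->1, 10->2, 21->3, 22->4, 24->5, 33->6, 35->7, 39->8, 40->9, 42->10, 43->11, 45->12
Step 2: Rank sum for X: R1 = 1 + 2 + 3 + 5 = 11.
Step 3: U_X = R1 - n1(n1+1)/2 = 11 - 4*5/2 = 11 - 10 = 1.
       U_Y = n1*n2 - U_X = 32 - 1 = 31.
Step 4: No ties, so the exact null distribution of U (based on enumerating the C(12,4) = 495 equally likely rank assignments) gives the two-sided p-value.
Step 5: p-value = 0.008081; compare to alpha = 0.05. reject H0.

U_X = 1, p = 0.008081, reject H0 at alpha = 0.05.


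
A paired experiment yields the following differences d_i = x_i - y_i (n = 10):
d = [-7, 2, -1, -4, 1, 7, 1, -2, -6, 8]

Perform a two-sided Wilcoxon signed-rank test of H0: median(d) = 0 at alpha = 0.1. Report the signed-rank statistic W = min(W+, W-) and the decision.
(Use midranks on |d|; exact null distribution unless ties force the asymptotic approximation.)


Step 1: Drop any zero differences (none here) and take |d_i|.
|d| = [7, 2, 1, 4, 1, 7, 1, 2, 6, 8]
Step 2: Midrank |d_i| (ties get averaged ranks).
ranks: |7|->8.5, |2|->4.5, |1|->2, |4|->6, |1|->2, |7|->8.5, |1|->2, |2|->4.5, |6|->7, |8|->10
Step 3: Attach original signs; sum ranks with positive sign and with negative sign.
W+ = 4.5 + 2 + 8.5 + 2 + 10 = 27
W- = 8.5 + 2 + 6 + 4.5 + 7 = 28
(Check: W+ + W- = 55 should equal n(n+1)/2 = 55.)
Step 4: Test statistic W = min(W+, W-) = 27.
Step 5: Ties in |d|, so use the tie-corrected normal approximation.
        E[W] = n(n+1)/4 = 10*11/4 = 27.5.
        Tie groups: |d|=1 (t=3), |d|=2 (t=2), |d|=7 (t=2); sum(t^3 - t) = 36.
        Var[W] = n(n+1)(2n+1)/24 - sum(t^3-t)/48 = 2310/24 - 36/48 = 95.5.
        z = (W - E[W]) / sqrt(Var[W]) = (27 - 27.5) / 9.7724 = -0.0512.
        Two-sided p = 2*Phi(z) = 0.959194.
Step 6: alpha = 0.1. fail to reject H0.

W+ = 27, W- = 28, W = min = 27, p = 0.959194, fail to reject H0.


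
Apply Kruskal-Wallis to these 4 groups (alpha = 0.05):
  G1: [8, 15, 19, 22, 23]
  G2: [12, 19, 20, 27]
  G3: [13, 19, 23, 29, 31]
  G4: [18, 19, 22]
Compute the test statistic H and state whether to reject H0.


Step 1: Combine all N = 17 observations and assign midranks.
sorted (value, group, rank): (8,G1,1), (12,G2,2), (13,G3,3), (15,G1,4), (18,G4,5), (19,G1,7.5), (19,G2,7.5), (19,G3,7.5), (19,G4,7.5), (20,G2,10), (22,G1,11.5), (22,G4,11.5), (23,G1,13.5), (23,G3,13.5), (27,G2,15), (29,G3,16), (31,G3,17)
Step 2: Sum ranks within each group.
R_1 = 37.5 (n_1 = 5)
R_2 = 34.5 (n_2 = 4)
R_3 = 57 (n_3 = 5)
R_4 = 24 (n_4 = 3)
Step 3: H = 12/(N(N+1)) * sum(R_i^2/n_i) - 3(N+1)
     = 12/(17*18) * (37.5^2/5 + 34.5^2/4 + 57^2/5 + 24^2/3) - 3*18
     = 0.039216 * 1420.61 - 54
     = 1.710294.
Step 4: Ties present; correction factor C = 1 - 72/(17^3 - 17) = 0.985294. Corrected H = 1.710294 / 0.985294 = 1.735821.
Step 5: Under H0, H ~ chi^2(3); p-value = 0.629000.
Step 6: alpha = 0.05. fail to reject H0.

H = 1.7358, df = 3, p = 0.629000, fail to reject H0.


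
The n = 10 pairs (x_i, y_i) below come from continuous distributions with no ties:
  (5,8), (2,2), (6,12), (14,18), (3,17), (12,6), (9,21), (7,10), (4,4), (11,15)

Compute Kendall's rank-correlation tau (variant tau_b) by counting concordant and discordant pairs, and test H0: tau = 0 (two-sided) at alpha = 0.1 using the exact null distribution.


Step 1: Enumerate the 45 unordered pairs (i,j) with i<j and classify each by sign(x_j-x_i) * sign(y_j-y_i).
  (1,2):dx=-3,dy=-6->C; (1,3):dx=+1,dy=+4->C; (1,4):dx=+9,dy=+10->C; (1,5):dx=-2,dy=+9->D
  (1,6):dx=+7,dy=-2->D; (1,7):dx=+4,dy=+13->C; (1,8):dx=+2,dy=+2->C; (1,9):dx=-1,dy=-4->C
  (1,10):dx=+6,dy=+7->C; (2,3):dx=+4,dy=+10->C; (2,4):dx=+12,dy=+16->C; (2,5):dx=+1,dy=+15->C
  (2,6):dx=+10,dy=+4->C; (2,7):dx=+7,dy=+19->C; (2,8):dx=+5,dy=+8->C; (2,9):dx=+2,dy=+2->C
  (2,10):dx=+9,dy=+13->C; (3,4):dx=+8,dy=+6->C; (3,5):dx=-3,dy=+5->D; (3,6):dx=+6,dy=-6->D
  (3,7):dx=+3,dy=+9->C; (3,8):dx=+1,dy=-2->D; (3,9):dx=-2,dy=-8->C; (3,10):dx=+5,dy=+3->C
  (4,5):dx=-11,dy=-1->C; (4,6):dx=-2,dy=-12->C; (4,7):dx=-5,dy=+3->D; (4,8):dx=-7,dy=-8->C
  (4,9):dx=-10,dy=-14->C; (4,10):dx=-3,dy=-3->C; (5,6):dx=+9,dy=-11->D; (5,7):dx=+6,dy=+4->C
  (5,8):dx=+4,dy=-7->D; (5,9):dx=+1,dy=-13->D; (5,10):dx=+8,dy=-2->D; (6,7):dx=-3,dy=+15->D
  (6,8):dx=-5,dy=+4->D; (6,9):dx=-8,dy=-2->C; (6,10):dx=-1,dy=+9->D; (7,8):dx=-2,dy=-11->C
  (7,9):dx=-5,dy=-17->C; (7,10):dx=+2,dy=-6->D; (8,9):dx=-3,dy=-6->C; (8,10):dx=+4,dy=+5->C
  (9,10):dx=+7,dy=+11->C
Step 2: C = 31, D = 14, total pairs = 45.
Step 3: tau = (C - D)/(n(n-1)/2) = (31 - 14)/45 = 0.377778.
Step 4: Exact two-sided p-value (enumerate n! = 3628800 permutations of y under H0): p = 0.155742.
Step 5: alpha = 0.1. fail to reject H0.

tau_b = 0.3778 (C=31, D=14), p = 0.155742, fail to reject H0.


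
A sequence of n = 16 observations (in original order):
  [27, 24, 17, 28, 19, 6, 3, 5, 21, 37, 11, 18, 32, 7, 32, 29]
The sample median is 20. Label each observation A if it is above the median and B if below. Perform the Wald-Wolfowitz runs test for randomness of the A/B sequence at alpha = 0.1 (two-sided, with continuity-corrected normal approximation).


Step 1: Compute median = 20; label A = above, B = below.
Labels in order: AABABBBBAABBABAA  (n_A = 8, n_B = 8)
Step 2: Count runs R = 9.
Step 3: Under H0 (random ordering), E[R] = 2*n_A*n_B/(n_A+n_B) + 1 = 2*8*8/16 + 1 = 9.0000.
        Var[R] = 2*n_A*n_B*(2*n_A*n_B - n_A - n_B) / ((n_A+n_B)^2 * (n_A+n_B-1)) = 14336/3840 = 3.7333.
        SD[R] = 1.9322.
Step 4: R = E[R], so z = 0 with no continuity correction.
Step 5: Two-sided p-value via normal approximation = 2*(1 - Phi(|z|)) = 1.000000.
Step 6: alpha = 0.1. fail to reject H0.

R = 9, z = 0.0000, p = 1.000000, fail to reject H0.


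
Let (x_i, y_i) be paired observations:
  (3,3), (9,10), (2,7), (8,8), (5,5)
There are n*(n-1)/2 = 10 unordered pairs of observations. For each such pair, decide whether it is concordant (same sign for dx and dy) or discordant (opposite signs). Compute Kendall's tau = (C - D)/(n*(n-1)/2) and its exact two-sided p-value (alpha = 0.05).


Step 1: Enumerate the 10 unordered pairs (i,j) with i<j and classify each by sign(x_j-x_i) * sign(y_j-y_i).
  (1,2):dx=+6,dy=+7->C; (1,3):dx=-1,dy=+4->D; (1,4):dx=+5,dy=+5->C; (1,5):dx=+2,dy=+2->C
  (2,3):dx=-7,dy=-3->C; (2,4):dx=-1,dy=-2->C; (2,5):dx=-4,dy=-5->C; (3,4):dx=+6,dy=+1->C
  (3,5):dx=+3,dy=-2->D; (4,5):dx=-3,dy=-3->C
Step 2: C = 8, D = 2, total pairs = 10.
Step 3: tau = (C - D)/(n(n-1)/2) = (8 - 2)/10 = 0.600000.
Step 4: Exact two-sided p-value (enumerate n! = 120 permutations of y under H0): p = 0.233333.
Step 5: alpha = 0.05. fail to reject H0.

tau_b = 0.6000 (C=8, D=2), p = 0.233333, fail to reject H0.


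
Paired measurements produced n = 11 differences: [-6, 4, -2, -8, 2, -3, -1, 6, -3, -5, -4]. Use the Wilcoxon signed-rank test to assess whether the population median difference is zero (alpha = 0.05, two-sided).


Step 1: Drop any zero differences (none here) and take |d_i|.
|d| = [6, 4, 2, 8, 2, 3, 1, 6, 3, 5, 4]
Step 2: Midrank |d_i| (ties get averaged ranks).
ranks: |6|->9.5, |4|->6.5, |2|->2.5, |8|->11, |2|->2.5, |3|->4.5, |1|->1, |6|->9.5, |3|->4.5, |5|->8, |4|->6.5
Step 3: Attach original signs; sum ranks with positive sign and with negative sign.
W+ = 6.5 + 2.5 + 9.5 = 18.5
W- = 9.5 + 2.5 + 11 + 4.5 + 1 + 4.5 + 8 + 6.5 = 47.5
(Check: W+ + W- = 66 should equal n(n+1)/2 = 66.)
Step 4: Test statistic W = min(W+, W-) = 18.5.
Step 5: Ties in |d|, so use the tie-corrected normal approximation.
        E[W] = n(n+1)/4 = 11*12/4 = 33.
        Tie groups: |d|=2 (t=2), |d|=3 (t=2), |d|=4 (t=2), |d|=6 (t=2); sum(t^3 - t) = 24.
        Var[W] = n(n+1)(2n+1)/24 - sum(t^3-t)/48 = 3036/24 - 24/48 = 126.
        z = (W - E[W]) / sqrt(Var[W]) = (18.5 - 33) / 11.2250 = -1.2918.
        Two-sided p = 2*Phi(z) = 0.196439.
Step 6: alpha = 0.05. fail to reject H0.

W+ = 18.5, W- = 47.5, W = min = 18.5, p = 0.196439, fail to reject H0.


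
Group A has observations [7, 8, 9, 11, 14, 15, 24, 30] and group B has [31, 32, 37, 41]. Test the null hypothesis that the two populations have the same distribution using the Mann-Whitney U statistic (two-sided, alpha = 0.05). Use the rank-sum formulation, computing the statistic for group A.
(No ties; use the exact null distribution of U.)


Step 1: Combine and sort all 12 observations; assign midranks.
sorted (value, group): (7,X), (8,X), (9,X), (11,X), (14,X), (15,X), (24,X), (30,X), (31,Y), (32,Y), (37,Y), (41,Y)
ranks: 7->1, 8->2, 9->3, 11->4, 14->5, 15->6, 24->7, 30->8, 31->9, 32->10, 37->11, 41->12
Step 2: Rank sum for X: R1 = 1 + 2 + 3 + 4 + 5 + 6 + 7 + 8 = 36.
Step 3: U_X = R1 - n1(n1+1)/2 = 36 - 8*9/2 = 36 - 36 = 0.
       U_Y = n1*n2 - U_X = 32 - 0 = 32.
Step 4: No ties, so the exact null distribution of U (based on enumerating the C(12,8) = 495 equally likely rank assignments) gives the two-sided p-value.
Step 5: p-value = 0.004040; compare to alpha = 0.05. reject H0.

U_X = 0, p = 0.004040, reject H0 at alpha = 0.05.


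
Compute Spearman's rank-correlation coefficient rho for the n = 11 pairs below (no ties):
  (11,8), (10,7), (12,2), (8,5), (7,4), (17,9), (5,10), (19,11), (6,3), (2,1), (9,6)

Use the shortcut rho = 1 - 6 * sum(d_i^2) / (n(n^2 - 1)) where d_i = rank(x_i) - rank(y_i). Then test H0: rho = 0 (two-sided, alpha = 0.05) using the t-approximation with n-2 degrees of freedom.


Step 1: Rank x and y separately (midranks; no ties here).
rank(x): 11->8, 10->7, 12->9, 8->5, 7->4, 17->10, 5->2, 19->11, 6->3, 2->1, 9->6
rank(y): 8->8, 7->7, 2->2, 5->5, 4->4, 9->9, 10->10, 11->11, 3->3, 1->1, 6->6
Step 2: d_i = R_x(i) - R_y(i); compute d_i^2.
  (8-8)^2=0, (7-7)^2=0, (9-2)^2=49, (5-5)^2=0, (4-4)^2=0, (10-9)^2=1, (2-10)^2=64, (11-11)^2=0, (3-3)^2=0, (1-1)^2=0, (6-6)^2=0
sum(d^2) = 114.
Step 3: rho = 1 - 6*114 / (11*(11^2 - 1)) = 1 - 684/1320 = 0.481818.
Step 4: Under H0, t = rho * sqrt((n-2)/(1-rho^2)) = 1.6496 ~ t(9).
Step 5: Two-sided p-value from the t-distribution with 9 df = 0.133434.
Step 6: alpha = 0.05. fail to reject H0.

rho = 0.4818, p = 0.133434, fail to reject H0 at alpha = 0.05.


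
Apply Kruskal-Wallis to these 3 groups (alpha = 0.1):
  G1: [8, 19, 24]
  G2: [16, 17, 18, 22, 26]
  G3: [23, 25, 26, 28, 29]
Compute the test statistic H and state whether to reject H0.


Step 1: Combine all N = 13 observations and assign midranks.
sorted (value, group, rank): (8,G1,1), (16,G2,2), (17,G2,3), (18,G2,4), (19,G1,5), (22,G2,6), (23,G3,7), (24,G1,8), (25,G3,9), (26,G2,10.5), (26,G3,10.5), (28,G3,12), (29,G3,13)
Step 2: Sum ranks within each group.
R_1 = 14 (n_1 = 3)
R_2 = 25.5 (n_2 = 5)
R_3 = 51.5 (n_3 = 5)
Step 3: H = 12/(N(N+1)) * sum(R_i^2/n_i) - 3(N+1)
     = 12/(13*14) * (14^2/3 + 25.5^2/5 + 51.5^2/5) - 3*14
     = 0.065934 * 725.833 - 42
     = 5.857143.
Step 4: Ties present; correction factor C = 1 - 6/(13^3 - 13) = 0.997253. Corrected H = 5.857143 / 0.997253 = 5.873278.
Step 5: Under H0, H ~ chi^2(2); p-value = 0.053044.
Step 6: alpha = 0.1. reject H0.

H = 5.8733, df = 2, p = 0.053044, reject H0.


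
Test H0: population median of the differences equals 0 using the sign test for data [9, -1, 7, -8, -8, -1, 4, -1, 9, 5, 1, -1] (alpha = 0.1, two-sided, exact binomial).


Step 1: Discard zero differences. Original n = 12; n_eff = number of nonzero differences = 12.
Nonzero differences (with sign): +9, -1, +7, -8, -8, -1, +4, -1, +9, +5, +1, -1
Step 2: Count signs: positive = 6, negative = 6.
Step 3: Under H0: P(positive) = 0.5, so the number of positives S ~ Bin(12, 0.5).
Step 4: Two-sided exact p-value = sum of Bin(12,0.5) probabilities at or below the observed probability = 1.000000.
Step 5: alpha = 0.1. fail to reject H0.

n_eff = 12, pos = 6, neg = 6, p = 1.000000, fail to reject H0.


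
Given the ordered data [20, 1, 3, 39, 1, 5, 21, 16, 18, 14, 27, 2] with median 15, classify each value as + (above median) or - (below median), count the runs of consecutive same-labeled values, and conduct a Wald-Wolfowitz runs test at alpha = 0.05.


Step 1: Compute median = 15; label A = above, B = below.
Labels in order: ABBABBAAABAB  (n_A = 6, n_B = 6)
Step 2: Count runs R = 8.
Step 3: Under H0 (random ordering), E[R] = 2*n_A*n_B/(n_A+n_B) + 1 = 2*6*6/12 + 1 = 7.0000.
        Var[R] = 2*n_A*n_B*(2*n_A*n_B - n_A - n_B) / ((n_A+n_B)^2 * (n_A+n_B-1)) = 4320/1584 = 2.7273.
        SD[R] = 1.6514.
Step 4: Continuity-corrected z = (R - 0.5 - E[R]) / SD[R] = (8 - 0.5 - 7.0000) / 1.6514 = 0.3028.
Step 5: Two-sided p-value via normal approximation = 2*(1 - Phi(|z|)) = 0.762069.
Step 6: alpha = 0.05. fail to reject H0.

R = 8, z = 0.3028, p = 0.762069, fail to reject H0.


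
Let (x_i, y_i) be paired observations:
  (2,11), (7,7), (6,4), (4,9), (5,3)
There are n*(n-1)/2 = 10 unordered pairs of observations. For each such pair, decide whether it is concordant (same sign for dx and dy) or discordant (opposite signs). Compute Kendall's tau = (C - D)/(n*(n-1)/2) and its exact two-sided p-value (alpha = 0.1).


Step 1: Enumerate the 10 unordered pairs (i,j) with i<j and classify each by sign(x_j-x_i) * sign(y_j-y_i).
  (1,2):dx=+5,dy=-4->D; (1,3):dx=+4,dy=-7->D; (1,4):dx=+2,dy=-2->D; (1,5):dx=+3,dy=-8->D
  (2,3):dx=-1,dy=-3->C; (2,4):dx=-3,dy=+2->D; (2,5):dx=-2,dy=-4->C; (3,4):dx=-2,dy=+5->D
  (3,5):dx=-1,dy=-1->C; (4,5):dx=+1,dy=-6->D
Step 2: C = 3, D = 7, total pairs = 10.
Step 3: tau = (C - D)/(n(n-1)/2) = (3 - 7)/10 = -0.400000.
Step 4: Exact two-sided p-value (enumerate n! = 120 permutations of y under H0): p = 0.483333.
Step 5: alpha = 0.1. fail to reject H0.

tau_b = -0.4000 (C=3, D=7), p = 0.483333, fail to reject H0.


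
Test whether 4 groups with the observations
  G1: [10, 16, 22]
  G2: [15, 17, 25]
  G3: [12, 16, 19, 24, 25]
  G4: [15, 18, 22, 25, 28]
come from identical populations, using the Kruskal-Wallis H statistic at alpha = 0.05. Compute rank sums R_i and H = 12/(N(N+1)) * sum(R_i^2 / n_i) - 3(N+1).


Step 1: Combine all N = 16 observations and assign midranks.
sorted (value, group, rank): (10,G1,1), (12,G3,2), (15,G2,3.5), (15,G4,3.5), (16,G1,5.5), (16,G3,5.5), (17,G2,7), (18,G4,8), (19,G3,9), (22,G1,10.5), (22,G4,10.5), (24,G3,12), (25,G2,14), (25,G3,14), (25,G4,14), (28,G4,16)
Step 2: Sum ranks within each group.
R_1 = 17 (n_1 = 3)
R_2 = 24.5 (n_2 = 3)
R_3 = 42.5 (n_3 = 5)
R_4 = 52 (n_4 = 5)
Step 3: H = 12/(N(N+1)) * sum(R_i^2/n_i) - 3(N+1)
     = 12/(16*17) * (17^2/3 + 24.5^2/3 + 42.5^2/5 + 52^2/5) - 3*17
     = 0.044118 * 1198.47 - 51
     = 1.873529.
Step 4: Ties present; correction factor C = 1 - 42/(16^3 - 16) = 0.989706. Corrected H = 1.873529 / 0.989706 = 1.893016.
Step 5: Under H0, H ~ chi^2(3); p-value = 0.594906.
Step 6: alpha = 0.05. fail to reject H0.

H = 1.8930, df = 3, p = 0.594906, fail to reject H0.


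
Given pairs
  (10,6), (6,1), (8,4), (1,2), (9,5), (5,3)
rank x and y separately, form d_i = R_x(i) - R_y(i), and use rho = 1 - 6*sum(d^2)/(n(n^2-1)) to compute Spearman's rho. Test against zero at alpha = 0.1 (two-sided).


Step 1: Rank x and y separately (midranks; no ties here).
rank(x): 10->6, 6->3, 8->4, 1->1, 9->5, 5->2
rank(y): 6->6, 1->1, 4->4, 2->2, 5->5, 3->3
Step 2: d_i = R_x(i) - R_y(i); compute d_i^2.
  (6-6)^2=0, (3-1)^2=4, (4-4)^2=0, (1-2)^2=1, (5-5)^2=0, (2-3)^2=1
sum(d^2) = 6.
Step 3: rho = 1 - 6*6 / (6*(6^2 - 1)) = 1 - 36/210 = 0.828571.
Step 4: Under H0, t = rho * sqrt((n-2)/(1-rho^2)) = 2.9598 ~ t(4).
Step 5: Two-sided p-value from the t-distribution with 4 df = 0.041563.
Step 6: alpha = 0.1. reject H0.

rho = 0.8286, p = 0.041563, reject H0 at alpha = 0.1.


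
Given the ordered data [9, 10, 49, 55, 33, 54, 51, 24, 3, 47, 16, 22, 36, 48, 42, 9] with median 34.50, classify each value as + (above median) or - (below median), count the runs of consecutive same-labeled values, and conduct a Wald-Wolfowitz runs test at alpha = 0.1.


Step 1: Compute median = 34.50; label A = above, B = below.
Labels in order: BBAABAABBABBAAAB  (n_A = 8, n_B = 8)
Step 2: Count runs R = 9.
Step 3: Under H0 (random ordering), E[R] = 2*n_A*n_B/(n_A+n_B) + 1 = 2*8*8/16 + 1 = 9.0000.
        Var[R] = 2*n_A*n_B*(2*n_A*n_B - n_A - n_B) / ((n_A+n_B)^2 * (n_A+n_B-1)) = 14336/3840 = 3.7333.
        SD[R] = 1.9322.
Step 4: R = E[R], so z = 0 with no continuity correction.
Step 5: Two-sided p-value via normal approximation = 2*(1 - Phi(|z|)) = 1.000000.
Step 6: alpha = 0.1. fail to reject H0.

R = 9, z = 0.0000, p = 1.000000, fail to reject H0.


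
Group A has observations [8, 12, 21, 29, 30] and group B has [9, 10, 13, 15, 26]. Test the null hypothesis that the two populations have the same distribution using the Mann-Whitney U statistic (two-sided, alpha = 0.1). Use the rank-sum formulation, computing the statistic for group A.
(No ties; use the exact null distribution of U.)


Step 1: Combine and sort all 10 observations; assign midranks.
sorted (value, group): (8,X), (9,Y), (10,Y), (12,X), (13,Y), (15,Y), (21,X), (26,Y), (29,X), (30,X)
ranks: 8->1, 9->2, 10->3, 12->4, 13->5, 15->6, 21->7, 26->8, 29->9, 30->10
Step 2: Rank sum for X: R1 = 1 + 4 + 7 + 9 + 10 = 31.
Step 3: U_X = R1 - n1(n1+1)/2 = 31 - 5*6/2 = 31 - 15 = 16.
       U_Y = n1*n2 - U_X = 25 - 16 = 9.
Step 4: No ties, so the exact null distribution of U (based on enumerating the C(10,5) = 252 equally likely rank assignments) gives the two-sided p-value.
Step 5: p-value = 0.547619; compare to alpha = 0.1. fail to reject H0.

U_X = 16, p = 0.547619, fail to reject H0 at alpha = 0.1.


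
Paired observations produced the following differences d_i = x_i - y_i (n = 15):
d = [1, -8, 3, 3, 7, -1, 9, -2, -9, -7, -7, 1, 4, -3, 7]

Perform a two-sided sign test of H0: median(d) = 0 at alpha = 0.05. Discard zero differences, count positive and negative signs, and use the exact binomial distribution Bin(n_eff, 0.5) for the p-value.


Step 1: Discard zero differences. Original n = 15; n_eff = number of nonzero differences = 15.
Nonzero differences (with sign): +1, -8, +3, +3, +7, -1, +9, -2, -9, -7, -7, +1, +4, -3, +7
Step 2: Count signs: positive = 8, negative = 7.
Step 3: Under H0: P(positive) = 0.5, so the number of positives S ~ Bin(15, 0.5).
Step 4: Two-sided exact p-value = sum of Bin(15,0.5) probabilities at or below the observed probability = 1.000000.
Step 5: alpha = 0.05. fail to reject H0.

n_eff = 15, pos = 8, neg = 7, p = 1.000000, fail to reject H0.


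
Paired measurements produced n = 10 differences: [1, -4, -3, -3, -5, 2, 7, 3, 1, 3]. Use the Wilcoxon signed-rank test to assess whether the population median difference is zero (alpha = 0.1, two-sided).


Step 1: Drop any zero differences (none here) and take |d_i|.
|d| = [1, 4, 3, 3, 5, 2, 7, 3, 1, 3]
Step 2: Midrank |d_i| (ties get averaged ranks).
ranks: |1|->1.5, |4|->8, |3|->5.5, |3|->5.5, |5|->9, |2|->3, |7|->10, |3|->5.5, |1|->1.5, |3|->5.5
Step 3: Attach original signs; sum ranks with positive sign and with negative sign.
W+ = 1.5 + 3 + 10 + 5.5 + 1.5 + 5.5 = 27
W- = 8 + 5.5 + 5.5 + 9 = 28
(Check: W+ + W- = 55 should equal n(n+1)/2 = 55.)
Step 4: Test statistic W = min(W+, W-) = 27.
Step 5: Ties in |d|, so use the tie-corrected normal approximation.
        E[W] = n(n+1)/4 = 10*11/4 = 27.5.
        Tie groups: |d|=1 (t=2), |d|=3 (t=4); sum(t^3 - t) = 66.
        Var[W] = n(n+1)(2n+1)/24 - sum(t^3-t)/48 = 2310/24 - 66/48 = 94.875.
        z = (W - E[W]) / sqrt(Var[W]) = (27 - 27.5) / 9.7404 = -0.0513.
        Two-sided p = 2*Phi(z) = 0.959060.
Step 6: alpha = 0.1. fail to reject H0.

W+ = 27, W- = 28, W = min = 27, p = 0.959060, fail to reject H0.


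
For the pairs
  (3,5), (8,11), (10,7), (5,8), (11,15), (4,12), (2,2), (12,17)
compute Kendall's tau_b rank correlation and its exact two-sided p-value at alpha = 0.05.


Step 1: Enumerate the 28 unordered pairs (i,j) with i<j and classify each by sign(x_j-x_i) * sign(y_j-y_i).
  (1,2):dx=+5,dy=+6->C; (1,3):dx=+7,dy=+2->C; (1,4):dx=+2,dy=+3->C; (1,5):dx=+8,dy=+10->C
  (1,6):dx=+1,dy=+7->C; (1,7):dx=-1,dy=-3->C; (1,8):dx=+9,dy=+12->C; (2,3):dx=+2,dy=-4->D
  (2,4):dx=-3,dy=-3->C; (2,5):dx=+3,dy=+4->C; (2,6):dx=-4,dy=+1->D; (2,7):dx=-6,dy=-9->C
  (2,8):dx=+4,dy=+6->C; (3,4):dx=-5,dy=+1->D; (3,5):dx=+1,dy=+8->C; (3,6):dx=-6,dy=+5->D
  (3,7):dx=-8,dy=-5->C; (3,8):dx=+2,dy=+10->C; (4,5):dx=+6,dy=+7->C; (4,6):dx=-1,dy=+4->D
  (4,7):dx=-3,dy=-6->C; (4,8):dx=+7,dy=+9->C; (5,6):dx=-7,dy=-3->C; (5,7):dx=-9,dy=-13->C
  (5,8):dx=+1,dy=+2->C; (6,7):dx=-2,dy=-10->C; (6,8):dx=+8,dy=+5->C; (7,8):dx=+10,dy=+15->C
Step 2: C = 23, D = 5, total pairs = 28.
Step 3: tau = (C - D)/(n(n-1)/2) = (23 - 5)/28 = 0.642857.
Step 4: Exact two-sided p-value (enumerate n! = 40320 permutations of y under H0): p = 0.031151.
Step 5: alpha = 0.05. reject H0.

tau_b = 0.6429 (C=23, D=5), p = 0.031151, reject H0.


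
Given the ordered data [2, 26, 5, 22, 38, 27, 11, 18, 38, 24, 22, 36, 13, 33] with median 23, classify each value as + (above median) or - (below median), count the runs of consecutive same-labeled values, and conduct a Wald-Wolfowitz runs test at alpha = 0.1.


Step 1: Compute median = 23; label A = above, B = below.
Labels in order: BABBAABBAABABA  (n_A = 7, n_B = 7)
Step 2: Count runs R = 10.
Step 3: Under H0 (random ordering), E[R] = 2*n_A*n_B/(n_A+n_B) + 1 = 2*7*7/14 + 1 = 8.0000.
        Var[R] = 2*n_A*n_B*(2*n_A*n_B - n_A - n_B) / ((n_A+n_B)^2 * (n_A+n_B-1)) = 8232/2548 = 3.2308.
        SD[R] = 1.7974.
Step 4: Continuity-corrected z = (R - 0.5 - E[R]) / SD[R] = (10 - 0.5 - 8.0000) / 1.7974 = 0.8345.
Step 5: Two-sided p-value via normal approximation = 2*(1 - Phi(|z|)) = 0.403986.
Step 6: alpha = 0.1. fail to reject H0.

R = 10, z = 0.8345, p = 0.403986, fail to reject H0.


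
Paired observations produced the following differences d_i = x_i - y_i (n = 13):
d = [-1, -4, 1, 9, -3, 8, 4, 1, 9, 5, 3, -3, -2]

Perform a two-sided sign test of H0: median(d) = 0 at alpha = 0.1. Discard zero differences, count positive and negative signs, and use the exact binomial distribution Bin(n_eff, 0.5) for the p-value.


Step 1: Discard zero differences. Original n = 13; n_eff = number of nonzero differences = 13.
Nonzero differences (with sign): -1, -4, +1, +9, -3, +8, +4, +1, +9, +5, +3, -3, -2
Step 2: Count signs: positive = 8, negative = 5.
Step 3: Under H0: P(positive) = 0.5, so the number of positives S ~ Bin(13, 0.5).
Step 4: Two-sided exact p-value = sum of Bin(13,0.5) probabilities at or below the observed probability = 0.581055.
Step 5: alpha = 0.1. fail to reject H0.

n_eff = 13, pos = 8, neg = 5, p = 0.581055, fail to reject H0.


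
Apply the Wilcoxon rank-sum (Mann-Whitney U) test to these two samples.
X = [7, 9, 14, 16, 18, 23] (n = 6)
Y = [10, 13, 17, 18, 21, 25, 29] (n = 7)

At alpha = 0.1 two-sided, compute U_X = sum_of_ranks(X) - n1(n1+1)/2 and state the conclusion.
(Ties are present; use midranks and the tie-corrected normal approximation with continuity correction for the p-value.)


Step 1: Combine and sort all 13 observations; assign midranks.
sorted (value, group): (7,X), (9,X), (10,Y), (13,Y), (14,X), (16,X), (17,Y), (18,X), (18,Y), (21,Y), (23,X), (25,Y), (29,Y)
ranks: 7->1, 9->2, 10->3, 13->4, 14->5, 16->6, 17->7, 18->8.5, 18->8.5, 21->10, 23->11, 25->12, 29->13
Step 2: Rank sum for X: R1 = 1 + 2 + 5 + 6 + 8.5 + 11 = 33.5.
Step 3: U_X = R1 - n1(n1+1)/2 = 33.5 - 6*7/2 = 33.5 - 21 = 12.5.
       U_Y = n1*n2 - U_X = 42 - 12.5 = 29.5.
Step 4: Ties are present, so use the tie-corrected normal approximation (with continuity correction) for the p-value.
Step 5: p-value = 0.252445; compare to alpha = 0.1. fail to reject H0.

U_X = 12.5, p = 0.252445, fail to reject H0 at alpha = 0.1.


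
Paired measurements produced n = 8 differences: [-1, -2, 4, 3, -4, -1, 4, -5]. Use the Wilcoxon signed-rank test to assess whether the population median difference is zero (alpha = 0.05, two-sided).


Step 1: Drop any zero differences (none here) and take |d_i|.
|d| = [1, 2, 4, 3, 4, 1, 4, 5]
Step 2: Midrank |d_i| (ties get averaged ranks).
ranks: |1|->1.5, |2|->3, |4|->6, |3|->4, |4|->6, |1|->1.5, |4|->6, |5|->8
Step 3: Attach original signs; sum ranks with positive sign and with negative sign.
W+ = 6 + 4 + 6 = 16
W- = 1.5 + 3 + 6 + 1.5 + 8 = 20
(Check: W+ + W- = 36 should equal n(n+1)/2 = 36.)
Step 4: Test statistic W = min(W+, W-) = 16.
Step 5: Ties in |d|, so use the tie-corrected normal approximation.
        E[W] = n(n+1)/4 = 8*9/4 = 18.
        Tie groups: |d|=1 (t=2), |d|=4 (t=3); sum(t^3 - t) = 30.
        Var[W] = n(n+1)(2n+1)/24 - sum(t^3-t)/48 = 1224/24 - 30/48 = 50.375.
        z = (W - E[W]) / sqrt(Var[W]) = (16 - 18) / 7.0975 = -0.2818.
        Two-sided p = 2*Phi(z) = 0.778106.
Step 6: alpha = 0.05. fail to reject H0.

W+ = 16, W- = 20, W = min = 16, p = 0.778106, fail to reject H0.


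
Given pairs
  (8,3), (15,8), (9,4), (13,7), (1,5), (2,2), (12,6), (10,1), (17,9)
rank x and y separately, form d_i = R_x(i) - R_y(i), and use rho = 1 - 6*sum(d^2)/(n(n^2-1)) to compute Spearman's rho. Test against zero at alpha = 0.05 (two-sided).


Step 1: Rank x and y separately (midranks; no ties here).
rank(x): 8->3, 15->8, 9->4, 13->7, 1->1, 2->2, 12->6, 10->5, 17->9
rank(y): 3->3, 8->8, 4->4, 7->7, 5->5, 2->2, 6->6, 1->1, 9->9
Step 2: d_i = R_x(i) - R_y(i); compute d_i^2.
  (3-3)^2=0, (8-8)^2=0, (4-4)^2=0, (7-7)^2=0, (1-5)^2=16, (2-2)^2=0, (6-6)^2=0, (5-1)^2=16, (9-9)^2=0
sum(d^2) = 32.
Step 3: rho = 1 - 6*32 / (9*(9^2 - 1)) = 1 - 192/720 = 0.733333.
Step 4: Under H0, t = rho * sqrt((n-2)/(1-rho^2)) = 2.8538 ~ t(7).
Step 5: Two-sided p-value from the t-distribution with 7 df = 0.024554.
Step 6: alpha = 0.05. reject H0.

rho = 0.7333, p = 0.024554, reject H0 at alpha = 0.05.


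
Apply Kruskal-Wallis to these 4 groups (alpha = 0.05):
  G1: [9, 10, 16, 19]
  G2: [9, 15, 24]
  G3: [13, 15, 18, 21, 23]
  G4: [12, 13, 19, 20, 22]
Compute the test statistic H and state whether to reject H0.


Step 1: Combine all N = 17 observations and assign midranks.
sorted (value, group, rank): (9,G1,1.5), (9,G2,1.5), (10,G1,3), (12,G4,4), (13,G3,5.5), (13,G4,5.5), (15,G2,7.5), (15,G3,7.5), (16,G1,9), (18,G3,10), (19,G1,11.5), (19,G4,11.5), (20,G4,13), (21,G3,14), (22,G4,15), (23,G3,16), (24,G2,17)
Step 2: Sum ranks within each group.
R_1 = 25 (n_1 = 4)
R_2 = 26 (n_2 = 3)
R_3 = 53 (n_3 = 5)
R_4 = 49 (n_4 = 5)
Step 3: H = 12/(N(N+1)) * sum(R_i^2/n_i) - 3(N+1)
     = 12/(17*18) * (25^2/4 + 26^2/3 + 53^2/5 + 49^2/5) - 3*18
     = 0.039216 * 1423.58 - 54
     = 1.826797.
Step 4: Ties present; correction factor C = 1 - 24/(17^3 - 17) = 0.995098. Corrected H = 1.826797 / 0.995098 = 1.835796.
Step 5: Under H0, H ~ chi^2(3); p-value = 0.607176.
Step 6: alpha = 0.05. fail to reject H0.

H = 1.8358, df = 3, p = 0.607176, fail to reject H0.


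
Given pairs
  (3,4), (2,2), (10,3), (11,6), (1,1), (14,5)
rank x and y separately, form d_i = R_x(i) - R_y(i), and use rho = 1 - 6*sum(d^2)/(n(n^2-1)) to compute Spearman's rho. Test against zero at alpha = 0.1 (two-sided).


Step 1: Rank x and y separately (midranks; no ties here).
rank(x): 3->3, 2->2, 10->4, 11->5, 1->1, 14->6
rank(y): 4->4, 2->2, 3->3, 6->6, 1->1, 5->5
Step 2: d_i = R_x(i) - R_y(i); compute d_i^2.
  (3-4)^2=1, (2-2)^2=0, (4-3)^2=1, (5-6)^2=1, (1-1)^2=0, (6-5)^2=1
sum(d^2) = 4.
Step 3: rho = 1 - 6*4 / (6*(6^2 - 1)) = 1 - 24/210 = 0.885714.
Step 4: Under H0, t = rho * sqrt((n-2)/(1-rho^2)) = 3.8158 ~ t(4).
Step 5: Two-sided p-value from the t-distribution with 4 df = 0.018845.
Step 6: alpha = 0.1. reject H0.

rho = 0.8857, p = 0.018845, reject H0 at alpha = 0.1.


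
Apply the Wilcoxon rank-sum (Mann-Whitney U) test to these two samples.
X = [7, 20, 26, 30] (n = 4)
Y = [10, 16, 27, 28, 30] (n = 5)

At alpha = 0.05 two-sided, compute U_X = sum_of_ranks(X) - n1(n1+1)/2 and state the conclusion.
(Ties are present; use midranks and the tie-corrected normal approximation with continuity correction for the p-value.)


Step 1: Combine and sort all 9 observations; assign midranks.
sorted (value, group): (7,X), (10,Y), (16,Y), (20,X), (26,X), (27,Y), (28,Y), (30,X), (30,Y)
ranks: 7->1, 10->2, 16->3, 20->4, 26->5, 27->6, 28->7, 30->8.5, 30->8.5
Step 2: Rank sum for X: R1 = 1 + 4 + 5 + 8.5 = 18.5.
Step 3: U_X = R1 - n1(n1+1)/2 = 18.5 - 4*5/2 = 18.5 - 10 = 8.5.
       U_Y = n1*n2 - U_X = 20 - 8.5 = 11.5.
Step 4: Ties are present, so use the tie-corrected normal approximation (with continuity correction) for the p-value.
Step 5: p-value = 0.805701; compare to alpha = 0.05. fail to reject H0.

U_X = 8.5, p = 0.805701, fail to reject H0 at alpha = 0.05.


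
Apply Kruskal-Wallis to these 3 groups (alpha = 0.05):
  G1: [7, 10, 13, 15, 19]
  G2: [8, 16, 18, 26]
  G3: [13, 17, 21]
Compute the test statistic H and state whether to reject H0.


Step 1: Combine all N = 12 observations and assign midranks.
sorted (value, group, rank): (7,G1,1), (8,G2,2), (10,G1,3), (13,G1,4.5), (13,G3,4.5), (15,G1,6), (16,G2,7), (17,G3,8), (18,G2,9), (19,G1,10), (21,G3,11), (26,G2,12)
Step 2: Sum ranks within each group.
R_1 = 24.5 (n_1 = 5)
R_2 = 30 (n_2 = 4)
R_3 = 23.5 (n_3 = 3)
Step 3: H = 12/(N(N+1)) * sum(R_i^2/n_i) - 3(N+1)
     = 12/(12*13) * (24.5^2/5 + 30^2/4 + 23.5^2/3) - 3*13
     = 0.076923 * 529.133 - 39
     = 1.702564.
Step 4: Ties present; correction factor C = 1 - 6/(12^3 - 12) = 0.996503. Corrected H = 1.702564 / 0.996503 = 1.708538.
Step 5: Under H0, H ~ chi^2(2); p-value = 0.425594.
Step 6: alpha = 0.05. fail to reject H0.

H = 1.7085, df = 2, p = 0.425594, fail to reject H0.


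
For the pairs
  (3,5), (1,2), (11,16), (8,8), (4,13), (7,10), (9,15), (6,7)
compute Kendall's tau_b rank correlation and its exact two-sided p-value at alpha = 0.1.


Step 1: Enumerate the 28 unordered pairs (i,j) with i<j and classify each by sign(x_j-x_i) * sign(y_j-y_i).
  (1,2):dx=-2,dy=-3->C; (1,3):dx=+8,dy=+11->C; (1,4):dx=+5,dy=+3->C; (1,5):dx=+1,dy=+8->C
  (1,6):dx=+4,dy=+5->C; (1,7):dx=+6,dy=+10->C; (1,8):dx=+3,dy=+2->C; (2,3):dx=+10,dy=+14->C
  (2,4):dx=+7,dy=+6->C; (2,5):dx=+3,dy=+11->C; (2,6):dx=+6,dy=+8->C; (2,7):dx=+8,dy=+13->C
  (2,8):dx=+5,dy=+5->C; (3,4):dx=-3,dy=-8->C; (3,5):dx=-7,dy=-3->C; (3,6):dx=-4,dy=-6->C
  (3,7):dx=-2,dy=-1->C; (3,8):dx=-5,dy=-9->C; (4,5):dx=-4,dy=+5->D; (4,6):dx=-1,dy=+2->D
  (4,7):dx=+1,dy=+7->C; (4,8):dx=-2,dy=-1->C; (5,6):dx=+3,dy=-3->D; (5,7):dx=+5,dy=+2->C
  (5,8):dx=+2,dy=-6->D; (6,7):dx=+2,dy=+5->C; (6,8):dx=-1,dy=-3->C; (7,8):dx=-3,dy=-8->C
Step 2: C = 24, D = 4, total pairs = 28.
Step 3: tau = (C - D)/(n(n-1)/2) = (24 - 4)/28 = 0.714286.
Step 4: Exact two-sided p-value (enumerate n! = 40320 permutations of y under H0): p = 0.014137.
Step 5: alpha = 0.1. reject H0.

tau_b = 0.7143 (C=24, D=4), p = 0.014137, reject H0.


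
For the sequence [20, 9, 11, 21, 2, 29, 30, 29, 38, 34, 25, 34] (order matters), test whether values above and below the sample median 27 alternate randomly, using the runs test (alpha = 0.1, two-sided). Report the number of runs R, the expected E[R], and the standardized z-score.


Step 1: Compute median = 27; label A = above, B = below.
Labels in order: BBBBBAAAAABA  (n_A = 6, n_B = 6)
Step 2: Count runs R = 4.
Step 3: Under H0 (random ordering), E[R] = 2*n_A*n_B/(n_A+n_B) + 1 = 2*6*6/12 + 1 = 7.0000.
        Var[R] = 2*n_A*n_B*(2*n_A*n_B - n_A - n_B) / ((n_A+n_B)^2 * (n_A+n_B-1)) = 4320/1584 = 2.7273.
        SD[R] = 1.6514.
Step 4: Continuity-corrected z = (R + 0.5 - E[R]) / SD[R] = (4 + 0.5 - 7.0000) / 1.6514 = -1.5138.
Step 5: Two-sided p-value via normal approximation = 2*(1 - Phi(|z|)) = 0.130070.
Step 6: alpha = 0.1. fail to reject H0.

R = 4, z = -1.5138, p = 0.130070, fail to reject H0.


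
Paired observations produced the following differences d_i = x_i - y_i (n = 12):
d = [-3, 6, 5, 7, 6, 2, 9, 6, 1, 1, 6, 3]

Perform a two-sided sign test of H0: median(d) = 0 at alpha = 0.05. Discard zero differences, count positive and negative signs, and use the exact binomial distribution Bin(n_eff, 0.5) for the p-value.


Step 1: Discard zero differences. Original n = 12; n_eff = number of nonzero differences = 12.
Nonzero differences (with sign): -3, +6, +5, +7, +6, +2, +9, +6, +1, +1, +6, +3
Step 2: Count signs: positive = 11, negative = 1.
Step 3: Under H0: P(positive) = 0.5, so the number of positives S ~ Bin(12, 0.5).
Step 4: Two-sided exact p-value = sum of Bin(12,0.5) probabilities at or below the observed probability = 0.006348.
Step 5: alpha = 0.05. reject H0.

n_eff = 12, pos = 11, neg = 1, p = 0.006348, reject H0.
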